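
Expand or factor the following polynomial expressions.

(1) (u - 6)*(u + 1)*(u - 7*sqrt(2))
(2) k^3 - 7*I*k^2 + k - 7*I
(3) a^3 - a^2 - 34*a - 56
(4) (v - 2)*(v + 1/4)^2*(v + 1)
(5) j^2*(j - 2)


(1) = u^3 - 7*sqrt(2)*u^2 - 5*u^2 - 6*u + 35*sqrt(2)*u + 42*sqrt(2)
(2) = (k - 7*I)*(k - I)*(k + I)
(3) = (a - 7)*(a + 2)*(a + 4)
(4) = v^4 - v^3/2 - 39*v^2/16 - 17*v/16 - 1/8
(5) = j^3 - 2*j^2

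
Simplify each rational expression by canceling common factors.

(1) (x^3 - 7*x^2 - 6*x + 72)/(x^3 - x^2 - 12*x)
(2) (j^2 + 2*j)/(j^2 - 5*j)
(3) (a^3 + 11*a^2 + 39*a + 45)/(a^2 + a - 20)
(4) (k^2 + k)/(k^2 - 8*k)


(1) = (x - 6)/x
(2) = (j + 2)/(j - 5)
(3) = (a^2 + 6*a + 9)/(a - 4)
(4) = (k + 1)/(k - 8)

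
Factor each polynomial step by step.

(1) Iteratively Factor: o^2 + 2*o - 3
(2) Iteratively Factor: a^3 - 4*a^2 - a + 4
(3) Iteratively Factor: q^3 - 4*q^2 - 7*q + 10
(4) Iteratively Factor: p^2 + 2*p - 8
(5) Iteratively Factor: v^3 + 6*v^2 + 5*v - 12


(1) = (o - 1)*(o + 3)
(2) = (a - 4)*(a^2 - 1) = (a - 4)*(a - 1)*(a + 1)
(3) = (q - 1)*(q^2 - 3*q - 10) = (q - 1)*(q + 2)*(q - 5)
(4) = (p - 2)*(p + 4)
(5) = (v + 3)*(v^2 + 3*v - 4) = (v - 1)*(v + 3)*(v + 4)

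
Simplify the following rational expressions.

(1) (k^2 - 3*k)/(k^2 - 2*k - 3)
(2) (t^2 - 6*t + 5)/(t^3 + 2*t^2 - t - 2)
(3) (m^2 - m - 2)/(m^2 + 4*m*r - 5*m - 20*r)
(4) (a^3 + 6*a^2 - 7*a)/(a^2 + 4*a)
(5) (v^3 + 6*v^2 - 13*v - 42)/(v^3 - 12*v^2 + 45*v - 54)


(1) = k/(k + 1)
(2) = (t - 5)/(t^2 + 3*t + 2)
(3) = (m^2 - m - 2)/(m^2 + 4*m*r - 5*m - 20*r)
(4) = (a^2 + 6*a - 7)/(a + 4)
(5) = (v^2 + 9*v + 14)/(v^2 - 9*v + 18)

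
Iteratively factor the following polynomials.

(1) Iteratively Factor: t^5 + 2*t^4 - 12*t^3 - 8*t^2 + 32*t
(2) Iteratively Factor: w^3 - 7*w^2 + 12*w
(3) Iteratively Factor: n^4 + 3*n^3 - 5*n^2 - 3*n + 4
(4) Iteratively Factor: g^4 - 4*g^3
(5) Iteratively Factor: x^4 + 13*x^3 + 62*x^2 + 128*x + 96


(1) = (t + 2)*(t^4 - 12*t^2 + 16*t) = t*(t + 2)*(t^3 - 12*t + 16) = t*(t + 2)*(t + 4)*(t^2 - 4*t + 4) = t*(t - 2)*(t + 2)*(t + 4)*(t - 2)
(2) = (w - 4)*(w^2 - 3*w) = w*(w - 4)*(w - 3)
(3) = (n - 1)*(n^3 + 4*n^2 - n - 4) = (n - 1)^2*(n^2 + 5*n + 4) = (n - 1)^2*(n + 4)*(n + 1)
(4) = (g)*(g^3 - 4*g^2) = g*(g - 4)*(g^2) = g^2*(g - 4)*(g)
(5) = (x + 3)*(x^3 + 10*x^2 + 32*x + 32) = (x + 3)*(x + 4)*(x^2 + 6*x + 8) = (x + 2)*(x + 3)*(x + 4)*(x + 4)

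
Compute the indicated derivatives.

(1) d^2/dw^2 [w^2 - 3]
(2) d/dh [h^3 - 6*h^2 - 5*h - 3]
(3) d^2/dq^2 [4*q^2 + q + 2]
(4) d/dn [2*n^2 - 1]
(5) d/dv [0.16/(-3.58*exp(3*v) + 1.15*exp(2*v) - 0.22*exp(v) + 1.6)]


(1) = 2
(2) = 3*h^2 - 12*h - 5
(3) = 8
(4) = 4*n
(5) = (1.7184*exp(2*v) - 0.368*exp(v) + 0.0352)*exp(v)/(3.58*exp(3*v) - 1.15*exp(2*v) + 0.22*exp(v) - 1.6)^2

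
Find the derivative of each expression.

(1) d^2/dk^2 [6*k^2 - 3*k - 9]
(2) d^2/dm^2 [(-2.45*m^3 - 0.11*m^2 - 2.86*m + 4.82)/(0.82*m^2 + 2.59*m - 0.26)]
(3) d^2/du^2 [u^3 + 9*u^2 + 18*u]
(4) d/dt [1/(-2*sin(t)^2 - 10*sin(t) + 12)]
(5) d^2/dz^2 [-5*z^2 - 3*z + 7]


(1) = 12
(2) = (-37.293262*m^3 + 29.204076*m^2 + 56.768064*m + 62.854612)/(0.551368*m^6 + 5.224548*m^5 + 15.977454*m^4 + 14.060851*m^3 - 5.066022*m^2 + 0.525252*m - 0.017576)
(3) = 6*u + 18
(4) = (2*sin(t) + 5)*cos(t)/(2*(sin(t)^2 + 5*sin(t) - 6)^2)
(5) = -10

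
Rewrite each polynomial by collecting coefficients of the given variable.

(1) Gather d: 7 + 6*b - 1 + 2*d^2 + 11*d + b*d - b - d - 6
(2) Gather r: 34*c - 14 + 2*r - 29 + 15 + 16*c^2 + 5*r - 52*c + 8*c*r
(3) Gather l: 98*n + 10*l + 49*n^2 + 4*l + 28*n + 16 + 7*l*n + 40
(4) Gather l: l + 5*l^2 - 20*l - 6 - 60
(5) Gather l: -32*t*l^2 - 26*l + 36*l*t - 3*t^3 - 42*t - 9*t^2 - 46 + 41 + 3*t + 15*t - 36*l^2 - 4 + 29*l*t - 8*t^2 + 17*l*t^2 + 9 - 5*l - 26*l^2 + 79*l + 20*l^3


(1) = 5*b + 2*d^2 + d*(b + 10)
(2) = 16*c^2 - 18*c + r*(8*c + 7) - 28
(3) = l*(7*n + 14) + 49*n^2 + 126*n + 56
(4) = 5*l^2 - 19*l - 66
(5) = 20*l^3 + l^2*(-32*t - 62) + l*(17*t^2 + 65*t + 48) - 3*t^3 - 17*t^2 - 24*t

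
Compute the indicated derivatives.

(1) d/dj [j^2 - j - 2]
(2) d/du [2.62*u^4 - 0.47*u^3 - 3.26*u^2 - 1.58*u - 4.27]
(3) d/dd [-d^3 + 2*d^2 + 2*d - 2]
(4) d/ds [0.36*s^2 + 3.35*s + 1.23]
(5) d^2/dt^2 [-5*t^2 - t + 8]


(1) = 2*j - 1
(2) = 10.48*u^3 - 1.41*u^2 - 6.52*u - 1.58
(3) = -3*d^2 + 4*d + 2
(4) = 0.72*s + 3.35
(5) = -10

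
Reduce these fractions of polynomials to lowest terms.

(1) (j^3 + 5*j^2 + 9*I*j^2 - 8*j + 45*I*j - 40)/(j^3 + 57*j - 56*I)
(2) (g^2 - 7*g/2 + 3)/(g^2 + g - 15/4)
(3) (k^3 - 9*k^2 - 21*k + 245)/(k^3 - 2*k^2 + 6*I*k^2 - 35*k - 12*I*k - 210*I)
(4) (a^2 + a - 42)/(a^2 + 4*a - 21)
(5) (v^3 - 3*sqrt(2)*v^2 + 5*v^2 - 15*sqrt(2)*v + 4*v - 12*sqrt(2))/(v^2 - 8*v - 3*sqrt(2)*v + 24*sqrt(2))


(1) = (j^2 + j*(5 + I) + 5*I)/(j^2 - 8*I*j - 7)
(2) = (2*g - 4)/(2*g + 5)
(3) = (k - 7)/(k + 6*I)
(4) = (a - 6)/(a - 3)
(5) = (v^2 + 5*v + 4)/(v - 8)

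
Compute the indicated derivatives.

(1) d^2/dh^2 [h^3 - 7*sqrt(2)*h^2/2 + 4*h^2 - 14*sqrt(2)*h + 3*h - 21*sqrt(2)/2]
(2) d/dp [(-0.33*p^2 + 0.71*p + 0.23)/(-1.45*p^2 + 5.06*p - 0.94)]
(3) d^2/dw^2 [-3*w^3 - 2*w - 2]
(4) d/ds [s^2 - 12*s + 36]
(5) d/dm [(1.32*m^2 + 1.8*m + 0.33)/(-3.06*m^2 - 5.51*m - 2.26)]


(1) = 6*h - 7*sqrt(2) + 8
(2) = (-0.6403*p^2 + 1.2874*p - 1.8312)/(2.1025*p^4 - 14.674*p^3 + 28.3296*p^2 - 9.5128*p + 0.8836)
(3) = -18*w
(4) = 2*s - 12
(5) = (-1.7652*m^2 - 3.9468*m - 2.2497)/(9.3636*m^4 + 33.7212*m^3 + 44.1913*m^2 + 24.9052*m + 5.1076)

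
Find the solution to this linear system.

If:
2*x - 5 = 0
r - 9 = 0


Then:
r = 9
x = 5/2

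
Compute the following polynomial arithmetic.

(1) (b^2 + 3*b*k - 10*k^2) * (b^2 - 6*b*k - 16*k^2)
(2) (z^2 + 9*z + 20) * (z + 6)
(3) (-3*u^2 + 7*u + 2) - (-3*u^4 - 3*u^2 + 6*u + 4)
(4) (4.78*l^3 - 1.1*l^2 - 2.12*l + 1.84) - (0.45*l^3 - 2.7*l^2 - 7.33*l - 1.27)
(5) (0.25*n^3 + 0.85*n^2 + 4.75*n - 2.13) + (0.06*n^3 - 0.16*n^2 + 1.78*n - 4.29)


(1) = b^4 - 3*b^3*k - 44*b^2*k^2 + 12*b*k^3 + 160*k^4
(2) = z^3 + 15*z^2 + 74*z + 120
(3) = 3*u^4 + u - 2
(4) = 4.33*l^3 + 1.6*l^2 + 5.21*l + 3.11
(5) = 0.31*n^3 + 0.69*n^2 + 6.53*n - 6.42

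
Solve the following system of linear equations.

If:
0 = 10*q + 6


Then:
q = -3/5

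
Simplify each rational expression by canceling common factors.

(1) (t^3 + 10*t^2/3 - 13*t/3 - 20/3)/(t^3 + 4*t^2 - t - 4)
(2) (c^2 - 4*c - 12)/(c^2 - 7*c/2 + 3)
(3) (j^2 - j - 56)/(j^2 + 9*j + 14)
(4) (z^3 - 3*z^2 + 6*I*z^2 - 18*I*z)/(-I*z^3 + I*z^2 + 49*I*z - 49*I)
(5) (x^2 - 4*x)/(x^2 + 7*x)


(1) = (3*t - 5)/(3*t - 3)
(2) = (2*c^2 - 8*c - 24)/(2*c^2 - 7*c + 6)
(3) = (j - 8)/(j + 2)
(4) = (I*z^3 + z^2*(-6 - 3*I) + 18*z)/(z^3 - z^2 - 49*z + 49)
(5) = (x - 4)/(x + 7)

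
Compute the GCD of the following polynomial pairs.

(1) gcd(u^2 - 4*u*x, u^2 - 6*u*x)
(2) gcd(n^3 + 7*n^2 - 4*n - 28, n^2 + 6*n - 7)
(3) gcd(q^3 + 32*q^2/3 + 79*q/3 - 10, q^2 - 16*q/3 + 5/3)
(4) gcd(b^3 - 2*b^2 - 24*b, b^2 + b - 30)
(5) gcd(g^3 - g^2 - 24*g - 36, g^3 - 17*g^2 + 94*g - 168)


(1) = gcd(u*(u - 4*x), u*(u - 6*x)) = u
(2) = gcd((n - 2)*(n + 2)*(n + 7), (n - 1)*(n + 7)) = n + 7
(3) = q - 1/3
(4) = 1
(5) = gcd((g - 6)*(g + 2)*(g + 3), (g - 7)*(g - 6)*(g - 4)) = g - 6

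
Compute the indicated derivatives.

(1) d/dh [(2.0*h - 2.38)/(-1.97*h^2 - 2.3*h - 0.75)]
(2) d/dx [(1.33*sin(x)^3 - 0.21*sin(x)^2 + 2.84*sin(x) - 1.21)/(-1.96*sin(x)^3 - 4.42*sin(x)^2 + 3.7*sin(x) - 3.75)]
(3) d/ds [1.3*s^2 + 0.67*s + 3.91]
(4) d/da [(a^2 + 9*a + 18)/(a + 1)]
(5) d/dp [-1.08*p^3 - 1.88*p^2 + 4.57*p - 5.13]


(1) = (3.94*h^2 - 9.3772*h - 6.974)/(3.8809*h^4 + 9.062*h^3 + 8.245*h^2 + 3.45*h + 0.5625)
(2) = (-6.2902*sin(x)^4 + 20.9748*sin(x)^3 - 10.3015*sin(x)^2 - 9.1214*sin(x) - 6.173)*cos(x)/(3.8416*sin(x)^6 + 17.3264*sin(x)^5 + 5.0324*sin(x)^4 - 18.008*sin(x)^3 + 46.84*sin(x)^2 - 27.75*sin(x) + 14.0625)
(3) = 2.6*s + 0.67
(4) = (a^2 + 2*a - 9)/(a^2 + 2*a + 1)
(5) = -3.24*p^2 - 3.76*p + 4.57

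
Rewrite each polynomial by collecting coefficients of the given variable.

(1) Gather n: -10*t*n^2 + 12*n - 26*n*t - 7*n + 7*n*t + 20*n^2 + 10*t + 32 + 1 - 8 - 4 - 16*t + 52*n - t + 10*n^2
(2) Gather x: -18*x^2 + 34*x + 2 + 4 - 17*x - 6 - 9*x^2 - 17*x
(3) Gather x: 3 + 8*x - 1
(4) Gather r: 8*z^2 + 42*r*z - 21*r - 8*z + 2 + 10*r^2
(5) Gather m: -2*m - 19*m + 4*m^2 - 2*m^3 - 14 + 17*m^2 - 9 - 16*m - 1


(1) = n^2*(30 - 10*t) + n*(57 - 19*t) - 7*t + 21
(2) = -27*x^2
(3) = 8*x + 2
(4) = 10*r^2 + r*(42*z - 21) + 8*z^2 - 8*z + 2
(5) = -2*m^3 + 21*m^2 - 37*m - 24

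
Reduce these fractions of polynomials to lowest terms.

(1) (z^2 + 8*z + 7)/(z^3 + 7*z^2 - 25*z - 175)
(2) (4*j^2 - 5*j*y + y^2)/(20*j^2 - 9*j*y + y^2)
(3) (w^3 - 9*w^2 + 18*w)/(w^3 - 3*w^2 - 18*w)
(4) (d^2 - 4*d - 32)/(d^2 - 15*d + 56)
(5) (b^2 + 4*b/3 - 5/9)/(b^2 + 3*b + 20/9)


(1) = (z + 1)/(z^2 - 25)
(2) = (-j + y)/(-5*j + y)
(3) = (w - 3)/(w + 3)
(4) = (d + 4)/(d - 7)
(5) = (3*b - 1)/(3*b + 4)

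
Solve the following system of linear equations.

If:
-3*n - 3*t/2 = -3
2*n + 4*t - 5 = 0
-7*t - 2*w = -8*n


Then:
n = 1/2
t = 1
w = -3/2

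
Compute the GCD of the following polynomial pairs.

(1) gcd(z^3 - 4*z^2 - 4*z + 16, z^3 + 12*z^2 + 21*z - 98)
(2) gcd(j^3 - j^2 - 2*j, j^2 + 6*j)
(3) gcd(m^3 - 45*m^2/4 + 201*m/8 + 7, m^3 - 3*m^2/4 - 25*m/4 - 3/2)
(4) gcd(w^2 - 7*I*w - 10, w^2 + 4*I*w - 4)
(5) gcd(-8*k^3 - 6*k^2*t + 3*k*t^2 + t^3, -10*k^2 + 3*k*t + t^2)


(1) = gcd((z - 4)*(z - 2)*(z + 2), (z - 2)*(z + 7)^2) = z - 2
(2) = j
(3) = m + 1/4
(4) = 1
(5) = -2*k + t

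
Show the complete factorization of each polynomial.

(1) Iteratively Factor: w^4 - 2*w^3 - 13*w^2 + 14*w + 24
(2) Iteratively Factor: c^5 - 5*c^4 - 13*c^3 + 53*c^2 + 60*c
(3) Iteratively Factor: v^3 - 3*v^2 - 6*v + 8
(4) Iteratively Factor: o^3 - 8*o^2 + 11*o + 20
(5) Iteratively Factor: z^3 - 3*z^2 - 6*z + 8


(1) = (w + 1)*(w^3 - 3*w^2 - 10*w + 24) = (w - 4)*(w + 1)*(w^2 + w - 6) = (w - 4)*(w + 1)*(w + 3)*(w - 2)
(2) = (c - 5)*(c^4 - 13*c^2 - 12*c) = (c - 5)*(c + 1)*(c^3 - c^2 - 12*c) = (c - 5)*(c + 1)*(c + 3)*(c^2 - 4*c) = (c - 5)*(c - 4)*(c + 1)*(c + 3)*(c)
(3) = (v + 2)*(v^2 - 5*v + 4) = (v - 1)*(v + 2)*(v - 4)
(4) = (o + 1)*(o^2 - 9*o + 20) = (o - 4)*(o + 1)*(o - 5)
(5) = (z + 2)*(z^2 - 5*z + 4) = (z - 4)*(z + 2)*(z - 1)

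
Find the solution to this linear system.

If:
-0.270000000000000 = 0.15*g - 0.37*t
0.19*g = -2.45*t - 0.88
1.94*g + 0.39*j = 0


Then:
g = -2.25
j = 11.22
t = -0.18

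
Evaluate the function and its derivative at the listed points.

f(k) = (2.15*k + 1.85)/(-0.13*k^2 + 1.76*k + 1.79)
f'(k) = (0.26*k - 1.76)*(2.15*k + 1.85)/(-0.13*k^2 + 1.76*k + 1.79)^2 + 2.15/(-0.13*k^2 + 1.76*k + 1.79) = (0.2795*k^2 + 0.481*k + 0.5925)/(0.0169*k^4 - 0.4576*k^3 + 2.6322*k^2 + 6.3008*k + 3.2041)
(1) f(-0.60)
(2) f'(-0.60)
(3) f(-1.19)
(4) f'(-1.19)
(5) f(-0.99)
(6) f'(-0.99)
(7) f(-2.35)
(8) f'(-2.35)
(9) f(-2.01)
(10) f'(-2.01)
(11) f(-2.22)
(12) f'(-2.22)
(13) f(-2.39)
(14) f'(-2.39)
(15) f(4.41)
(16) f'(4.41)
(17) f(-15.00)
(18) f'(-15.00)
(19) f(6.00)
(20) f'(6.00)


(1) = 0.81
(2) = 0.86
(3) = 1.45
(4) = 1.74
(5) = 3.49
(6) = 61.26
(7) = 1.05
(8) = 0.11
(9) = 1.09
(10) = 0.15
(11) = 1.06
(12) = 0.12
(13) = 1.04
(14) = 0.10
(15) = 1.61
(16) = 0.17
(17) = 0.56
(18) = 0.02
(19) = 1.92
(20) = 0.23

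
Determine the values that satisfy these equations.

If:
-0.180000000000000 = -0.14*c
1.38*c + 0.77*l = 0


Then:
c = 1.29
l = -2.30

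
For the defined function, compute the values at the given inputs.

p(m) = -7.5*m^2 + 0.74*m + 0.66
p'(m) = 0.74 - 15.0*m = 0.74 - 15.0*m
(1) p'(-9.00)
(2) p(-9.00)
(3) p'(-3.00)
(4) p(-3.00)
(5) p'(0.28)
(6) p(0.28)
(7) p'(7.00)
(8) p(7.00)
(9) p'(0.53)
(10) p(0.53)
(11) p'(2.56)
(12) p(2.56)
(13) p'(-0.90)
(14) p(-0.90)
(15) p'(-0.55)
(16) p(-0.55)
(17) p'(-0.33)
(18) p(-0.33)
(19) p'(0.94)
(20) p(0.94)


(1) = 135.74
(2) = -613.50
(3) = 45.74
(4) = -69.06
(5) = -3.46
(6) = 0.28
(7) = -104.26
(8) = -361.66
(9) = -7.21
(10) = -1.05
(11) = -37.66
(12) = -46.60
(13) = 14.24
(14) = -6.08
(15) = 8.99
(16) = -2.02
(17) = 5.69
(18) = -0.40
(19) = -13.36
(20) = -5.27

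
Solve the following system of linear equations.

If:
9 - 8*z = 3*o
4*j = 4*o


Then:
j = 3 - 8*z/3
o = 3 - 8*z/3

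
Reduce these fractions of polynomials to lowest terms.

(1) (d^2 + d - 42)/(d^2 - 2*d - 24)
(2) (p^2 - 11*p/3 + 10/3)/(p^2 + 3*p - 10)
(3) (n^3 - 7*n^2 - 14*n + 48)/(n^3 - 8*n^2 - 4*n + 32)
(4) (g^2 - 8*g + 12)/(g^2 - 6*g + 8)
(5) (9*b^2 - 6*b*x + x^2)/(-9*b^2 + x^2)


(1) = (d + 7)/(d + 4)
(2) = (3*p - 5)/(3*p + 15)
(3) = (n + 3)/(n + 2)
(4) = (g - 6)/(g - 4)
(5) = (-3*b + x)/(3*b + x)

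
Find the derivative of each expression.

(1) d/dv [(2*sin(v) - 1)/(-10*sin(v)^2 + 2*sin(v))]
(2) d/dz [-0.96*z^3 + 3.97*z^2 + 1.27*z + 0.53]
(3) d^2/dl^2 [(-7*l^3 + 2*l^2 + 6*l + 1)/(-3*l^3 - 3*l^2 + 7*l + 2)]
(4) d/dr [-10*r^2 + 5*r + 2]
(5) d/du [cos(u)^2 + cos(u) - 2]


(1) = (10*cos(v) - 10/tan(v) + cos(v)/sin(v)^2)/(2*(5*sin(v) - 1)^2)
(2) = -2.88*z^2 + 7.94*z + 1.27
(3) = 2*(-81*l^6 + 279*l^5 - 90*l^4 + 7*l^3 + 78*l^2 + 21*l + 21)/(27*l^9 + 81*l^8 - 108*l^7 - 405*l^6 + 144*l^5 + 639*l^4 - 55*l^3 - 258*l^2 - 84*l - 8)
(4) = 5 - 20*r
(5) = -sin(u) - sin(2*u)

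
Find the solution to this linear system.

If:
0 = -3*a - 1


Then:
a = -1/3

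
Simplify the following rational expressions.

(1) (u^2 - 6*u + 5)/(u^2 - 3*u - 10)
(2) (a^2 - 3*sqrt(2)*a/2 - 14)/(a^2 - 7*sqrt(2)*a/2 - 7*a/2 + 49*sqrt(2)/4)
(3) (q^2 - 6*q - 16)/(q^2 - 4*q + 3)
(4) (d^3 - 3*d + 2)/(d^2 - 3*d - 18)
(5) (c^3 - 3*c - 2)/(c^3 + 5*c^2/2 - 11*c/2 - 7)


(1) = (u - 1)/(u + 2)
(2) = (8*a + 16*sqrt(2))/(8*a - 28)
(3) = (q^2 - 6*q - 16)/(q^2 - 4*q + 3)
(4) = (d^3 - 3*d + 2)/(d^2 - 3*d - 18)
(5) = (2*c + 2)/(2*c + 7)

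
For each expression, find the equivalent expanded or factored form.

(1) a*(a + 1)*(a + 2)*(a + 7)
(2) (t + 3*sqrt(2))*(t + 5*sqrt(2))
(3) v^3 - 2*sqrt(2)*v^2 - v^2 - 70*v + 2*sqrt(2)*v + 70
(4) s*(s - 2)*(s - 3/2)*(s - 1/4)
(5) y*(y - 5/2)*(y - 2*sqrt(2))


(1) = a^4 + 10*a^3 + 23*a^2 + 14*a
(2) = t^2 + 8*sqrt(2)*t + 30
(3) = (v - 1)*(v - 7*sqrt(2))*(v + 5*sqrt(2))
(4) = s^4 - 15*s^3/4 + 31*s^2/8 - 3*s/4
(5) = y^3 - 2*sqrt(2)*y^2 - 5*y^2/2 + 5*sqrt(2)*y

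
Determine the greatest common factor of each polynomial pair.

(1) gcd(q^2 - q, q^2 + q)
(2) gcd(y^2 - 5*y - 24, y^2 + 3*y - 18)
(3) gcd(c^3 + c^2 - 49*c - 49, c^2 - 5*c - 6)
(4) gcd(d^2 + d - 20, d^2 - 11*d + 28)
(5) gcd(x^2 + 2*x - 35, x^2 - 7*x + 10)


(1) = q
(2) = gcd((y - 8)*(y + 3), (y - 3)*(y + 6)) = 1
(3) = c + 1
(4) = d - 4
(5) = x - 5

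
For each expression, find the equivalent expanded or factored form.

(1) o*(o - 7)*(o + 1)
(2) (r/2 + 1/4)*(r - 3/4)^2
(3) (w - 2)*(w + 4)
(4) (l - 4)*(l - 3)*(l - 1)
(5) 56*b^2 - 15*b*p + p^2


(1) = o^3 - 6*o^2 - 7*o
(2) = r^3/2 - r^2/2 - 3*r/32 + 9/64
(3) = w^2 + 2*w - 8
(4) = l^3 - 8*l^2 + 19*l - 12
(5) = (-8*b + p)*(-7*b + p)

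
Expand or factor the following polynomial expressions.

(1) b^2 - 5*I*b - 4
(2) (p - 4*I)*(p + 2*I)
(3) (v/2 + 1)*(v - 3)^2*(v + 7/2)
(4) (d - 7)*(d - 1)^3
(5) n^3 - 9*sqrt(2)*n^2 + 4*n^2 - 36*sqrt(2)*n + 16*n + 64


(1) = (b - 4*I)*(b - I)
(2) = p^2 - 2*I*p + 8
(3) = v^4/2 - v^3/4 - 17*v^2/2 + 15*v/4 + 63/2
(4) = d^4 - 10*d^3 + 24*d^2 - 22*d + 7
(5) = (n + 4)*(n - 8*sqrt(2))*(n - sqrt(2))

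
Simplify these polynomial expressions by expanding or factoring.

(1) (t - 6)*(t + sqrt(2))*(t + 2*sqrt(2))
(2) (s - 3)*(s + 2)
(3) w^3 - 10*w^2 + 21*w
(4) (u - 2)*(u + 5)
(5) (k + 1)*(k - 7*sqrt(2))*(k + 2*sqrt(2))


(1) = t^3 - 6*t^2 + 3*sqrt(2)*t^2 - 18*sqrt(2)*t + 4*t - 24
(2) = s^2 - s - 6
(3) = w*(w - 7)*(w - 3)
(4) = u^2 + 3*u - 10
(5) = k^3 - 5*sqrt(2)*k^2 + k^2 - 28*k - 5*sqrt(2)*k - 28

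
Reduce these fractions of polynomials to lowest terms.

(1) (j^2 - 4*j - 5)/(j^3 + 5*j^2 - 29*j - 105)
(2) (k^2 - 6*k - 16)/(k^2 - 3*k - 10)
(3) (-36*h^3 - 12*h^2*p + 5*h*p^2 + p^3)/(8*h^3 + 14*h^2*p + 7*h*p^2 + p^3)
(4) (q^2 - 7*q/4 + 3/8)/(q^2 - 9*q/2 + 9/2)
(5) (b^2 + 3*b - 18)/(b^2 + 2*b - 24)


(1) = (j + 1)/(j^2 + 10*j + 21)
(2) = (k - 8)/(k - 5)
(3) = (-18*h^2 + 3*h*p + p^2)/(4*h^2 + 5*h*p + p^2)
(4) = (4*q - 1)/(4*q - 12)
(5) = (b - 3)/(b - 4)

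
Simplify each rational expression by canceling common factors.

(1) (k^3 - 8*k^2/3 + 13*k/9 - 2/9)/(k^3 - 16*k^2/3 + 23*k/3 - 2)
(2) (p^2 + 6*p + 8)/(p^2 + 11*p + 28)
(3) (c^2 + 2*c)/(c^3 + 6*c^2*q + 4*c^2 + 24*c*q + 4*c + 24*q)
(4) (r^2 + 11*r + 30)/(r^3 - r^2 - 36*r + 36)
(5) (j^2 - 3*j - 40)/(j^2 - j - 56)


(1) = (3*k - 1)/(3*k - 9)
(2) = (p + 2)/(p + 7)
(3) = c/(c^2 + 6*c*q + 2*c + 12*q)
(4) = (r + 5)/(r^2 - 7*r + 6)
(5) = (j + 5)/(j + 7)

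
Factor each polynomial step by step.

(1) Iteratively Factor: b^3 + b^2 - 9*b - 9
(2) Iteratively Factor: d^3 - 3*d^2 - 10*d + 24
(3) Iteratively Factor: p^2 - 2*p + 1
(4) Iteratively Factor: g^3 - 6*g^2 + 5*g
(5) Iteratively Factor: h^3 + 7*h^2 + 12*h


(1) = (b + 1)*(b^2 - 9) = (b - 3)*(b + 1)*(b + 3)
(2) = (d - 2)*(d^2 - d - 12) = (d - 4)*(d - 2)*(d + 3)
(3) = (p - 1)*(p - 1)
(4) = (g)*(g^2 - 6*g + 5) = g*(g - 5)*(g - 1)
(5) = (h)*(h^2 + 7*h + 12) = h*(h + 3)*(h + 4)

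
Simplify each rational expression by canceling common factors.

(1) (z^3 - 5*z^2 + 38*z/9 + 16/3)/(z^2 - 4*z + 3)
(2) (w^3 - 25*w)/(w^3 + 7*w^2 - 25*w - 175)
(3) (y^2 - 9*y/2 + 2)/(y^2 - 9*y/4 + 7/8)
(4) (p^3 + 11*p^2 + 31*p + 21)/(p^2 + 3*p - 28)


(1) = (9*z^2 - 18*z - 16)/(9*z - 9)
(2) = w/(w + 7)
(3) = (4*y - 16)/(4*y - 7)
(4) = (p^2 + 4*p + 3)/(p - 4)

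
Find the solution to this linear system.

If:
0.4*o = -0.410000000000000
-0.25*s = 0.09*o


Then:
o = -1.02
s = 0.37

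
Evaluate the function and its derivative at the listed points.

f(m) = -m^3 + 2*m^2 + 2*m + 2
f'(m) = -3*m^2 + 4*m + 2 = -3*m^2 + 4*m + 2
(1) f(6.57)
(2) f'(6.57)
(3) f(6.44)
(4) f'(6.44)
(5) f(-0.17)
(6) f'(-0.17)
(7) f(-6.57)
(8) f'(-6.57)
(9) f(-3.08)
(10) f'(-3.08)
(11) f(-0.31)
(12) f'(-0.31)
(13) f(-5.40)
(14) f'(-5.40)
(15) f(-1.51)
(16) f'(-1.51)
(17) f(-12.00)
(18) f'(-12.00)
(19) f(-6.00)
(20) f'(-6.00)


(1) = -182.12
(2) = -101.21
(3) = -169.26
(4) = -96.66
(5) = 1.72
(6) = 1.23
(7) = 358.78
(8) = -153.77
(9) = 44.03
(10) = -38.78
(11) = 1.60
(12) = 0.47
(13) = 206.98
(14) = -107.08
(15) = 6.98
(16) = -10.88
(17) = 1994.00
(18) = -478.00
(19) = 278.00
(20) = -130.00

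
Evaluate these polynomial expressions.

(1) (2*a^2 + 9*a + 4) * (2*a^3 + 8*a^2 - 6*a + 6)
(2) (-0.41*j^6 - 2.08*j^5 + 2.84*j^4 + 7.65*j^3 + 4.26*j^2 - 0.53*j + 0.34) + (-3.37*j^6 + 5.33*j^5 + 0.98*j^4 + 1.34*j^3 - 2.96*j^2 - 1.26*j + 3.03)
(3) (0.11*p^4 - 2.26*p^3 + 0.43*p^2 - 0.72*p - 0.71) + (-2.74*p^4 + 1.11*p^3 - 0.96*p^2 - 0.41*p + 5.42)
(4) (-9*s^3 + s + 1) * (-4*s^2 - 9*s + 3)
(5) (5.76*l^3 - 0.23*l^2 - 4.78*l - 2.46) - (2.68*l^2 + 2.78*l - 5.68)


(1) = 4*a^5 + 34*a^4 + 68*a^3 - 10*a^2 + 30*a + 24
(2) = -3.78*j^6 + 3.25*j^5 + 3.82*j^4 + 8.99*j^3 + 1.3*j^2 - 1.79*j + 3.37
(3) = -2.63*p^4 - 1.15*p^3 - 0.53*p^2 - 1.13*p + 4.71
(4) = 36*s^5 + 81*s^4 - 31*s^3 - 13*s^2 - 6*s + 3
(5) = 5.76*l^3 - 2.91*l^2 - 7.56*l + 3.22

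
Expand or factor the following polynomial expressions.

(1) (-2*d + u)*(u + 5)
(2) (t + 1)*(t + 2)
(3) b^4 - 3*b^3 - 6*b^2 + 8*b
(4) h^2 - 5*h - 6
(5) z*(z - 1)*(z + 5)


(1) = -2*d*u - 10*d + u^2 + 5*u
(2) = t^2 + 3*t + 2
(3) = b*(b - 4)*(b - 1)*(b + 2)
(4) = (h - 6)*(h + 1)
(5) = z^3 + 4*z^2 - 5*z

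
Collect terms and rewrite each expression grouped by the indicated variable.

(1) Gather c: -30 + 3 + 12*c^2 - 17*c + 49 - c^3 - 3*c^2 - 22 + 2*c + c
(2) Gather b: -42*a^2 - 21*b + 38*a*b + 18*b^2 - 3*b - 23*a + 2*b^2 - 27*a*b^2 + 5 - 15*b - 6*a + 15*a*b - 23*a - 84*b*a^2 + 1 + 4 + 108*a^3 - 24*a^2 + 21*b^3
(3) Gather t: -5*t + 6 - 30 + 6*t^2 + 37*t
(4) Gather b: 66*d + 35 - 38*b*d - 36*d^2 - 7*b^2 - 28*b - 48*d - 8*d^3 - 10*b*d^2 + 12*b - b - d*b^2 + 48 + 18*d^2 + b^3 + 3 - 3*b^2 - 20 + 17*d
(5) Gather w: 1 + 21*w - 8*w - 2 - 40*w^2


(1) = -c^3 + 9*c^2 - 14*c
(2) = 108*a^3 - 66*a^2 - 52*a + 21*b^3 + b^2*(20 - 27*a) + b*(-84*a^2 + 53*a - 39) + 10
(3) = 6*t^2 + 32*t - 24
(4) = b^3 + b^2*(-d - 10) + b*(-10*d^2 - 38*d - 17) - 8*d^3 - 18*d^2 + 35*d + 66
(5) = -40*w^2 + 13*w - 1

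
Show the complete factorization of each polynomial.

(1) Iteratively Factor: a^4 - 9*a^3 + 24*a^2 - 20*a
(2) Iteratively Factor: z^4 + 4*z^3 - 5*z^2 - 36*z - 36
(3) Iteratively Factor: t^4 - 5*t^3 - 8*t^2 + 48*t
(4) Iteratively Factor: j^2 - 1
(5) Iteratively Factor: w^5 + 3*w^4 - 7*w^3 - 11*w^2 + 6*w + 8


(1) = (a - 2)*(a^3 - 7*a^2 + 10*a) = (a - 5)*(a - 2)*(a^2 - 2*a) = a*(a - 5)*(a - 2)*(a - 2)
(2) = (z + 2)*(z^3 + 2*z^2 - 9*z - 18) = (z + 2)*(z + 3)*(z^2 - z - 6) = (z + 2)^2*(z + 3)*(z - 3)
(3) = (t - 4)*(t^3 - t^2 - 12*t) = (t - 4)*(t + 3)*(t^2 - 4*t) = (t - 4)^2*(t + 3)*(t)
(4) = (j + 1)*(j - 1)
(5) = (w + 1)*(w^4 + 2*w^3 - 9*w^2 - 2*w + 8) = (w + 1)^2*(w^3 + w^2 - 10*w + 8) = (w - 2)*(w + 1)^2*(w^2 + 3*w - 4) = (w - 2)*(w + 1)^2*(w + 4)*(w - 1)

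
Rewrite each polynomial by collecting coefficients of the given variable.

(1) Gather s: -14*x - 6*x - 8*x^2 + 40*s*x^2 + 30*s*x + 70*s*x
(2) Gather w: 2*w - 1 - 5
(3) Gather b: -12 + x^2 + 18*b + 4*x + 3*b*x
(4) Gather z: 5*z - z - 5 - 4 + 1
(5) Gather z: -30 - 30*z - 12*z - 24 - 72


(1) = s*(40*x^2 + 100*x) - 8*x^2 - 20*x
(2) = 2*w - 6
(3) = b*(3*x + 18) + x^2 + 4*x - 12
(4) = 4*z - 8
(5) = -42*z - 126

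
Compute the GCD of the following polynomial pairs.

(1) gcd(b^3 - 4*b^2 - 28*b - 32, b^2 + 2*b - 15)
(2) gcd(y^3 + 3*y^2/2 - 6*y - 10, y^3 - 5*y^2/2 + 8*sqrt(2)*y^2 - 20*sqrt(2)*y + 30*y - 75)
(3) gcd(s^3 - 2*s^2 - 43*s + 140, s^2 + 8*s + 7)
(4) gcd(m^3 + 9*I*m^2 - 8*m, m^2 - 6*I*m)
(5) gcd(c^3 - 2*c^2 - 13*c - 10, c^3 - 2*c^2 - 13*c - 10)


(1) = 1
(2) = gcd((y - 5/2)*(y + 2)^2, (y - 5/2)*(y + 3*sqrt(2))*(y + 5*sqrt(2))) = y - 5/2
(3) = s + 7
(4) = gcd(m*(m + I)*(m + 8*I), m*(m - 6*I)) = m
(5) = gcd((c - 5)*(c + 1)*(c + 2), (c - 5)*(c + 1)*(c + 2)) = c^3 - 2*c^2 - 13*c - 10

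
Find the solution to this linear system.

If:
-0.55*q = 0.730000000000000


Then:
q = -1.33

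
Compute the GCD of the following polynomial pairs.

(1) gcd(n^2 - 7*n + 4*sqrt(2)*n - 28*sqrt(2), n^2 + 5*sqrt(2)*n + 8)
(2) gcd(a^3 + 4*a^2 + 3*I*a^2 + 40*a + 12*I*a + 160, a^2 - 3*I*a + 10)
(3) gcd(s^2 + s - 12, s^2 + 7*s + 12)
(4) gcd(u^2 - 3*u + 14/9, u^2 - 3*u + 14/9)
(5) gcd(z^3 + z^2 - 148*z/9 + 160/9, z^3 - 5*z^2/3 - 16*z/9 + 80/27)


(1) = gcd((n - 7)*(n + 4*sqrt(2)), (n + sqrt(2))*(n + 4*sqrt(2))) = n + 4*sqrt(2)
(2) = gcd((a + 4)*(a - 5*I)*(a + 8*I), (a - 5*I)*(a + 2*I)) = a - 5*I
(3) = gcd((s - 3)*(s + 4), (s + 3)*(s + 4)) = s + 4
(4) = u^2 - 3*u + 14/9
(5) = z - 4/3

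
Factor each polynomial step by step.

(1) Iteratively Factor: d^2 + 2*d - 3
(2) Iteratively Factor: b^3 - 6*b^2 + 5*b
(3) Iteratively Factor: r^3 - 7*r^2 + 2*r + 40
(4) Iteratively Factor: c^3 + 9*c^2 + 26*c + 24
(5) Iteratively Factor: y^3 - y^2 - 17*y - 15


(1) = (d + 3)*(d - 1)
(2) = (b - 1)*(b^2 - 5*b) = b*(b - 1)*(b - 5)
(3) = (r - 5)*(r^2 - 2*r - 8) = (r - 5)*(r + 2)*(r - 4)
(4) = (c + 2)*(c^2 + 7*c + 12) = (c + 2)*(c + 3)*(c + 4)
(5) = (y - 5)*(y^2 + 4*y + 3) = (y - 5)*(y + 1)*(y + 3)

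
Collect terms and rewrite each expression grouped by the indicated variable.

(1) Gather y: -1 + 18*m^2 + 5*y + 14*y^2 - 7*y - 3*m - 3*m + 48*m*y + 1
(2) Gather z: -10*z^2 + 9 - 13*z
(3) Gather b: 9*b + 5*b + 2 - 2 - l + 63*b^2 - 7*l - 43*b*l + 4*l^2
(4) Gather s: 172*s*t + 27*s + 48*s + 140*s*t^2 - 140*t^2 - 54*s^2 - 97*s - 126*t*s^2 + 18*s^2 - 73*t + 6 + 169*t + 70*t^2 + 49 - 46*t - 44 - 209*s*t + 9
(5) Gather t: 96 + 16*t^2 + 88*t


(1) = 18*m^2 - 6*m + 14*y^2 + y*(48*m - 2)
(2) = -10*z^2 - 13*z + 9
(3) = 63*b^2 + b*(14 - 43*l) + 4*l^2 - 8*l
(4) = s^2*(-126*t - 36) + s*(140*t^2 - 37*t - 22) - 70*t^2 + 50*t + 20
(5) = 16*t^2 + 88*t + 96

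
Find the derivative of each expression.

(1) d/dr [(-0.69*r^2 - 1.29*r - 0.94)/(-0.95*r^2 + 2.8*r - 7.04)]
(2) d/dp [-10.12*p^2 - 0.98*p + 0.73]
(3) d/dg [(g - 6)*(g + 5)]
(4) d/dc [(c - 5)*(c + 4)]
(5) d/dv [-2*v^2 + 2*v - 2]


(1) = (-3.1575*r^2 + 7.9292*r + 11.7136)/(0.9025*r^4 - 5.32*r^3 + 21.216*r^2 - 39.424*r + 49.5616)
(2) = -20.24*p - 0.98
(3) = 2*g - 1
(4) = 2*c - 1
(5) = 2 - 4*v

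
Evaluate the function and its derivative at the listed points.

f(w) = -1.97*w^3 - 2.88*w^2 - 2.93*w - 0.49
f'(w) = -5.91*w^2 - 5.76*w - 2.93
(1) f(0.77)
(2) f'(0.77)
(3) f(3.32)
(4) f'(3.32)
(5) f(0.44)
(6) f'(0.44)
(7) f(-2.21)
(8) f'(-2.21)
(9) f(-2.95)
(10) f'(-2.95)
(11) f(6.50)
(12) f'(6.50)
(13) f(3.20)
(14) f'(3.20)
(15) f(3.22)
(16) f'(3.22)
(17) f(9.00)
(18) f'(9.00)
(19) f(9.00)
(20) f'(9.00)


(1) = -5.35
(2) = -10.87
(3) = -114.05
(4) = -87.20
(5) = -2.50
(6) = -6.61
(7) = 13.18
(8) = -19.07
(9) = 33.66
(10) = -37.37
(11) = -682.23
(12) = -290.07
(13) = -103.91
(14) = -81.88
(15) = -105.56
(16) = -82.75
(17) = -1696.27
(18) = -533.48
(19) = -1696.27
(20) = -533.48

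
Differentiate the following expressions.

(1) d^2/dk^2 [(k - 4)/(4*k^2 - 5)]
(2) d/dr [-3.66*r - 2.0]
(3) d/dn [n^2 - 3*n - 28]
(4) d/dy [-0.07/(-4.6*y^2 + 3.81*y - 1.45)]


(1) = 8*(16*k^2*(k - 4) + (4 - 3*k)*(4*k^2 - 5))/(4*k^2 - 5)^3
(2) = -3.66000000000000
(3) = 2*n - 3
(4) = (0.2667 - 0.644*y)/(4.6*y^2 - 3.81*y + 1.45)^2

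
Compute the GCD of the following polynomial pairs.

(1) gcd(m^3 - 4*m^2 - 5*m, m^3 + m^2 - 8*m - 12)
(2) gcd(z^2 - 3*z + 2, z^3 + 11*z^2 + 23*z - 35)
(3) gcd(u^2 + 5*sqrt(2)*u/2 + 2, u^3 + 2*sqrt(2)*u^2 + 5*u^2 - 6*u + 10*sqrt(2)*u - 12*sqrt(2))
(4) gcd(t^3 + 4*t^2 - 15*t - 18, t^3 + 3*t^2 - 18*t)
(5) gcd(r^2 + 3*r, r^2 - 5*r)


(1) = 1
(2) = z - 1
(3) = u + 2*sqrt(2)
(4) = t^2 + 3*t - 18
(5) = gcd(r*(r + 3), r*(r - 5)) = r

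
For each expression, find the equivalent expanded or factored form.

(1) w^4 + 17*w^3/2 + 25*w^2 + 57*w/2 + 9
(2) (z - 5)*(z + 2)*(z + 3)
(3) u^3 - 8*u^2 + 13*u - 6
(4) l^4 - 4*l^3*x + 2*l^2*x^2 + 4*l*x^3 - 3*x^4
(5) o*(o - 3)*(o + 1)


(1) = (w + 1/2)*(w + 2)*(w + 3)^2
(2) = z^3 - 19*z - 30
(3) = (u - 6)*(u - 1)^2
(4) = (l - 3*x)*(l - x)^2*(l + x)
(5) = o^3 - 2*o^2 - 3*o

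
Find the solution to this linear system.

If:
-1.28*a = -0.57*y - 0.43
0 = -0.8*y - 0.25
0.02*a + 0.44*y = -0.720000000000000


Then:
No Solution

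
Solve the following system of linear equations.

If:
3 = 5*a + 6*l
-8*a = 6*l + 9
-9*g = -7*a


Then:
a = -4
g = -28/9
l = 23/6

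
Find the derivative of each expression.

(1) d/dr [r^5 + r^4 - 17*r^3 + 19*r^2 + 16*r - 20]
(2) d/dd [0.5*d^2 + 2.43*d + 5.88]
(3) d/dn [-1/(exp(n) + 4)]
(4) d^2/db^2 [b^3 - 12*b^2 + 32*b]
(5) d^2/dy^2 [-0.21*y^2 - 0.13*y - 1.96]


(1) = 5*r^4 + 4*r^3 - 51*r^2 + 38*r + 16
(2) = 1.0*d + 2.43
(3) = exp(n)/(exp(n) + 4)^2
(4) = 6*b - 24
(5) = -0.420000000000000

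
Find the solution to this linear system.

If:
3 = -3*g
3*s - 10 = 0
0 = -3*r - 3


Then:
g = -1
r = -1
s = 10/3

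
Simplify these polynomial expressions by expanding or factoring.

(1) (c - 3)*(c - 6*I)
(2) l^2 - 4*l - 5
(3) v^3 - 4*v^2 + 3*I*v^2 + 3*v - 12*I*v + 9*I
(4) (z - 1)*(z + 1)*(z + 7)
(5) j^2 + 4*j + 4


(1) = c^2 - 3*c - 6*I*c + 18*I
(2) = (l - 5)*(l + 1)
(3) = (v - 3)*(v - 1)*(v + 3*I)
(4) = z^3 + 7*z^2 - z - 7
(5) = (j + 2)^2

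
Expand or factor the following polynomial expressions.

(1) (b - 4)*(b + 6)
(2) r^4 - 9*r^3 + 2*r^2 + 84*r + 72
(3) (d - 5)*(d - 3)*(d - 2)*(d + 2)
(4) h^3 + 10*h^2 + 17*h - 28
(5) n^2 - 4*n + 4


(1) = b^2 + 2*b - 24
(2) = (r - 6)^2*(r + 1)*(r + 2)
(3) = d^4 - 8*d^3 + 11*d^2 + 32*d - 60
(4) = (h - 1)*(h + 4)*(h + 7)
(5) = (n - 2)^2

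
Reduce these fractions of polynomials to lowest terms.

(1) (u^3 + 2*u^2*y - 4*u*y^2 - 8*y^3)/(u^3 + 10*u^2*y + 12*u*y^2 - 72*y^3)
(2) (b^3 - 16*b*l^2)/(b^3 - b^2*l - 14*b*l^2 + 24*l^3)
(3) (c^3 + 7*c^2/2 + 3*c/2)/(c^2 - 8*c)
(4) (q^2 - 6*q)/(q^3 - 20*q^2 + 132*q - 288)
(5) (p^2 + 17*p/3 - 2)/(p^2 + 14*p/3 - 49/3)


(1) = (u^2 + 4*u*y + 4*y^2)/(u^2 + 12*u*y + 36*y^2)
(2) = (b^2 - 4*b*l)/(b^2 - 5*b*l + 6*l^2)
(3) = (2*c^2 + 7*c + 3)/(2*c - 16)
(4) = q/(q^2 - 14*q + 48)
(5) = (3*p^2 + 17*p - 6)/(3*p^2 + 14*p - 49)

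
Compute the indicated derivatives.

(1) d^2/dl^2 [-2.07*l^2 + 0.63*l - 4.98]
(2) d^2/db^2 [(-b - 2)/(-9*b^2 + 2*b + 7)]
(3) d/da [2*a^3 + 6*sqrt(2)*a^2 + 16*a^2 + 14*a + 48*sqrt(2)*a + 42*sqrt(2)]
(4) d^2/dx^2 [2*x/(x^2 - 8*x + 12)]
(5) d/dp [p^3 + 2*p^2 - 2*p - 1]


(1) = -4.14000000000000
(2) = 2*((-27*b - 16)*(-9*b^2 + 2*b + 7) - 4*(b + 2)*(9*b - 1)^2)/(-9*b^2 + 2*b + 7)^3
(3) = 6*a^2 + 12*sqrt(2)*a + 32*a + 14 + 48*sqrt(2)
(4) = 4*(4*x*(x - 4)^2 + (8 - 3*x)*(x^2 - 8*x + 12))/(x^2 - 8*x + 12)^3
(5) = 3*p^2 + 4*p - 2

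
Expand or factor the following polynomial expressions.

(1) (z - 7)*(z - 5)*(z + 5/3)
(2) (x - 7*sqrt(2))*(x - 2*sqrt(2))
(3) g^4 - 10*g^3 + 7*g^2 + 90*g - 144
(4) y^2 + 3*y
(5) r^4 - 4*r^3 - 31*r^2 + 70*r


(1) = z^3 - 31*z^2/3 + 15*z + 175/3
(2) = x^2 - 9*sqrt(2)*x + 28
(3) = (g - 8)*(g - 3)*(g - 2)*(g + 3)
(4) = y*(y + 3)
(5) = r*(r - 7)*(r - 2)*(r + 5)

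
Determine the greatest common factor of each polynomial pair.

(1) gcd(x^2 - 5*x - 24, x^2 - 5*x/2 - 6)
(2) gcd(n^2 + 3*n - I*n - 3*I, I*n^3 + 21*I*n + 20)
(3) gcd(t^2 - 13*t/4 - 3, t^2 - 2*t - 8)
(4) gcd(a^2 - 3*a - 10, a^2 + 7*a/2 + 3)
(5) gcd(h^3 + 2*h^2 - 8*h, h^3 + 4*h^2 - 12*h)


(1) = 1
(2) = n - I
(3) = gcd((t - 4)*(t + 3/4), (t - 4)*(t + 2)) = t - 4
(4) = a + 2
(5) = gcd(h*(h - 2)*(h + 4), h*(h - 2)*(h + 6)) = h^2 - 2*h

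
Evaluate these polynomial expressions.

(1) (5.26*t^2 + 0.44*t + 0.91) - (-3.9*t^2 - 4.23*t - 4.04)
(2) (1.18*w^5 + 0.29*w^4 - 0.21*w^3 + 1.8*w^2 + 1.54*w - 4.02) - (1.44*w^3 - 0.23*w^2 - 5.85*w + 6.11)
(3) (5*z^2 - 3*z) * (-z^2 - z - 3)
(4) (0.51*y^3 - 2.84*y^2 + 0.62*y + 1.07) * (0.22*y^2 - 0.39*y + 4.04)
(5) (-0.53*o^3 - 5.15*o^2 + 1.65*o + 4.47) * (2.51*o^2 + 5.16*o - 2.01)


(1) = 9.16*t^2 + 4.67*t + 4.95
(2) = 1.18*w^5 + 0.29*w^4 - 1.65*w^3 + 2.03*w^2 + 7.39*w - 10.13
(3) = -5*z^4 - 2*z^3 - 12*z^2 + 9*z
(4) = 0.1122*y^5 - 0.8237*y^4 + 3.3044*y^3 - 11.48*y^2 + 2.0875*y + 4.3228
(5) = -1.3303*o^5 - 15.6613*o^4 - 21.3672*o^3 + 30.0852*o^2 + 19.7487*o - 8.9847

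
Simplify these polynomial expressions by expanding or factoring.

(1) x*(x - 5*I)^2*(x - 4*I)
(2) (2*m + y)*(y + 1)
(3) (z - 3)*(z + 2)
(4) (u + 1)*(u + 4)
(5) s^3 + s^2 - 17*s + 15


(1) = x^4 - 14*I*x^3 - 65*x^2 + 100*I*x
(2) = 2*m*y + 2*m + y^2 + y
(3) = z^2 - z - 6
(4) = u^2 + 5*u + 4
(5) = (s - 3)*(s - 1)*(s + 5)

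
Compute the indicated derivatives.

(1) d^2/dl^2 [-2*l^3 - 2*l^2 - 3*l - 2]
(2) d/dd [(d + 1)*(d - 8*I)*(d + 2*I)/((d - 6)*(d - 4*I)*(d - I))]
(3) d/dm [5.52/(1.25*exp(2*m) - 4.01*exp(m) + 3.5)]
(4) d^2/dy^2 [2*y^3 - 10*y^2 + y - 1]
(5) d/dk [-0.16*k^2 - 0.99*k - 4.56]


(1) = -12*l - 4
(2) = (d^4*(-7 + I) + d^3*(-40 + 72*I) + d^2*(326 + 98*I) + d*(240 - 128*I) + 448 - 624*I)/(d^6 + d^5*(-12 - 10*I) + d^4*(3 + 120*I) + d^3*(396 - 320*I) + d^2*(-1172 - 480*I) + d*(-192 + 1440*I) + 576)
(3) = (22.1352 - 13.8*exp(m))*exp(m)/(1.25*exp(2*m) - 4.01*exp(m) + 3.5)^2
(4) = 12*y - 20
(5) = -0.32*k - 0.99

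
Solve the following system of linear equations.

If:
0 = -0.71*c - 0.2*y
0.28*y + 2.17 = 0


Then:
c = 2.18
y = -7.75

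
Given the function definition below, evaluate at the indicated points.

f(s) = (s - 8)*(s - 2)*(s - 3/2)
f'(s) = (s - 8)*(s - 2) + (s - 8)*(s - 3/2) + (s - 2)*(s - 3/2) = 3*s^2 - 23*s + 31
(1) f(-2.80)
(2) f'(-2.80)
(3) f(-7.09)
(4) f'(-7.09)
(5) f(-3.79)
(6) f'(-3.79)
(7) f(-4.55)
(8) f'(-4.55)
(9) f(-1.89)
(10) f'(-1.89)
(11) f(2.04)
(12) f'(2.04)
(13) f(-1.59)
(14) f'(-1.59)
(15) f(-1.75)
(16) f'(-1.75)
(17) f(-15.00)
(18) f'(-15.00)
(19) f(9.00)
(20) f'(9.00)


(1) = -222.91
(2) = 118.92
(3) = -1178.27
(4) = 344.87
(5) = -361.12
(6) = 161.26
(7) = -497.33
(8) = 197.76
(9) = -130.42
(10) = 85.19
(11) = -0.13
(12) = -3.44
(13) = -106.38
(14) = 75.15
(15) = -118.83
(16) = 80.44
(17) = -6451.50
(18) = 1051.00
(19) = 52.50
(20) = 67.00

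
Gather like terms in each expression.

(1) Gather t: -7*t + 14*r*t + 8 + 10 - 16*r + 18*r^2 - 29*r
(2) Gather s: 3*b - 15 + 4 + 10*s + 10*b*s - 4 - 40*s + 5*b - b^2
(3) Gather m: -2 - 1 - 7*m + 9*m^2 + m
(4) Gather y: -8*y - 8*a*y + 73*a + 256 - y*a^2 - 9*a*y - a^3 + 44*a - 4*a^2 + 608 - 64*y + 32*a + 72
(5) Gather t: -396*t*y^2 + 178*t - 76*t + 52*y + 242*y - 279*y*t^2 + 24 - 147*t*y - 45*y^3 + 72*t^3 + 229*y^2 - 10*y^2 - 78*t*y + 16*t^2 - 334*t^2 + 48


(1) = 18*r^2 - 45*r + t*(14*r - 7) + 18
(2) = -b^2 + 8*b + s*(10*b - 30) - 15
(3) = 9*m^2 - 6*m - 3
(4) = -a^3 - 4*a^2 + 149*a + y*(-a^2 - 17*a - 72) + 936
(5) = 72*t^3 + t^2*(-279*y - 318) + t*(-396*y^2 - 225*y + 102) - 45*y^3 + 219*y^2 + 294*y + 72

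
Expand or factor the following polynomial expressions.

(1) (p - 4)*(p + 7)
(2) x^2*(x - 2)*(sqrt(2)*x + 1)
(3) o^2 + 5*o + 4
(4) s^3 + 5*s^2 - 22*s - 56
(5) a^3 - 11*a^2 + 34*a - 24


(1) = p^2 + 3*p - 28
(2) = sqrt(2)*x^4 - 2*sqrt(2)*x^3 + x^3 - 2*x^2
(3) = (o + 1)*(o + 4)
(4) = (s - 4)*(s + 2)*(s + 7)
(5) = (a - 6)*(a - 4)*(a - 1)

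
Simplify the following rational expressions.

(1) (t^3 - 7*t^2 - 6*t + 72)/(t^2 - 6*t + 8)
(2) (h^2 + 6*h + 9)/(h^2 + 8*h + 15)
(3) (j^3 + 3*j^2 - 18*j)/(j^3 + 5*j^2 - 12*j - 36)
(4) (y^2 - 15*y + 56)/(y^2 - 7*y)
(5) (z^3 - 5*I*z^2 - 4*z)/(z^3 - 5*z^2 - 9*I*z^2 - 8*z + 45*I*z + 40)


(1) = (t^2 - 3*t - 18)/(t - 2)
(2) = (h + 3)/(h + 5)
(3) = j/(j + 2)
(4) = (y - 8)/y
(5) = (z^2 - 4*I*z)/(z^2 + z*(-5 - 8*I) + 40*I)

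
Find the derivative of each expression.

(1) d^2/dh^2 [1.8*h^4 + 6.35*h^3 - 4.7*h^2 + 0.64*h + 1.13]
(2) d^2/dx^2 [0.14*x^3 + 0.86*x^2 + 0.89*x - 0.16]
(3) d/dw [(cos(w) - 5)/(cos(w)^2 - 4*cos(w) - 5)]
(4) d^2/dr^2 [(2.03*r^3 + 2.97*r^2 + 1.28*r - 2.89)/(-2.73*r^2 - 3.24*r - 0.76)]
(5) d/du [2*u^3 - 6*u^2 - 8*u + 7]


(1) = 21.6*h^2 + 38.1*h - 9.4
(2) = 0.84*x + 1.72
(3) = sin(w)/(cos(w) + 1)^2
(4) = (-0.735504*r^3 + 136.21419*r^2 + 162.275064*r + 51.556584)/(20.346417*r^6 + 72.442188*r^5 + 102.967956*r^4 + 74.346336*r^3 + 28.665072*r^2 + 5.614272*r + 0.438976)
(5) = 6*u^2 - 12*u - 8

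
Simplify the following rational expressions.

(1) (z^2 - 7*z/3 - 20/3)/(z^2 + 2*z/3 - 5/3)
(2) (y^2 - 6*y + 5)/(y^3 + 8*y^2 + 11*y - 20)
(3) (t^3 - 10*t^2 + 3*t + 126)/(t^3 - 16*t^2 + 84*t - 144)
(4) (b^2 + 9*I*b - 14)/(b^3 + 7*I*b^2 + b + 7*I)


(1) = (z - 4)/(z - 1)
(2) = (y - 5)/(y^2 + 9*y + 20)
(3) = (t^2 - 4*t - 21)/(t^2 - 10*t + 24)
(4) = (b + 2*I)/(b^2 + 1)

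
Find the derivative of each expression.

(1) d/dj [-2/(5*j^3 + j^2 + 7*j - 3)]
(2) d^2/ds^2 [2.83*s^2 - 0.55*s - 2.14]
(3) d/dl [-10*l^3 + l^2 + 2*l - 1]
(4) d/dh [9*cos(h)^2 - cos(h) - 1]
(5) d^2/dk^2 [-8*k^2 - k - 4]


(1) = 2*(15*j^2 + 2*j + 7)/(5*j^3 + j^2 + 7*j - 3)^2
(2) = 5.66000000000000
(3) = -30*l^2 + 2*l + 2
(4) = (1 - 18*cos(h))*sin(h)
(5) = -16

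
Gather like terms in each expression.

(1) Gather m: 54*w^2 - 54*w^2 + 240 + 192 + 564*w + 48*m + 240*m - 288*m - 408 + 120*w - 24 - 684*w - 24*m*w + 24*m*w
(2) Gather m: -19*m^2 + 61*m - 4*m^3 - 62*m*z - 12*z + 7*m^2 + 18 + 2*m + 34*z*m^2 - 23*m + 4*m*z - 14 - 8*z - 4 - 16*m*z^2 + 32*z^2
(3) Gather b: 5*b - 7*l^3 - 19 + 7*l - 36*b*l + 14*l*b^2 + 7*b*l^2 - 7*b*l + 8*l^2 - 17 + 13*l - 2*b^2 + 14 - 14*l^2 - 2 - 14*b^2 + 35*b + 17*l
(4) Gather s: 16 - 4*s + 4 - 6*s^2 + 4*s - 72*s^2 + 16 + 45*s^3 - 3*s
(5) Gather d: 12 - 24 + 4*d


(1) = 0
(2) = -4*m^3 + m^2*(34*z - 12) + m*(-16*z^2 - 58*z + 40) + 32*z^2 - 20*z
(3) = b^2*(14*l - 16) + b*(7*l^2 - 43*l + 40) - 7*l^3 - 6*l^2 + 37*l - 24
(4) = 45*s^3 - 78*s^2 - 3*s + 36
(5) = 4*d - 12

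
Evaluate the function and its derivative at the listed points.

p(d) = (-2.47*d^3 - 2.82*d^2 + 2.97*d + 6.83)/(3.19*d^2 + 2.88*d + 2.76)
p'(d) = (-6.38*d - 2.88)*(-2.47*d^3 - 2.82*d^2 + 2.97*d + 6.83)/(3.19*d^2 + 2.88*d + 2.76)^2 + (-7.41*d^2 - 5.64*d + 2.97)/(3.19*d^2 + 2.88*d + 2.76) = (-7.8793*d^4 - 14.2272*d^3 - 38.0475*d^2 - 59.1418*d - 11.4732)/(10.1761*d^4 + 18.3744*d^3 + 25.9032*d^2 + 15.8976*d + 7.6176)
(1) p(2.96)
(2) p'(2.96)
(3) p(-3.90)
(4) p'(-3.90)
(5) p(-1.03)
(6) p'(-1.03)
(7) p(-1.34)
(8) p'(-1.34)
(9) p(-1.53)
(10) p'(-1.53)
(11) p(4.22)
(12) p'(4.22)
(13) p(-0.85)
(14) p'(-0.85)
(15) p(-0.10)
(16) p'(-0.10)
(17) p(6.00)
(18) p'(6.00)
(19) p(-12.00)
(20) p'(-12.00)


(1) = -1.86
(2) = -0.97
(3) = 2.47
(4) = -0.83
(5) = 1.09
(6) = 1.56
(7) = 0.81
(8) = 0.39
(9) = 0.78
(10) = -0.07
(11) = -3.02
(12) = -0.88
(13) = 1.45
(14) = 2.33
(15) = 2.60
(16) = -0.95
(17) = -4.53
(18) = -0.83
(19) = 8.97
(20) = -0.79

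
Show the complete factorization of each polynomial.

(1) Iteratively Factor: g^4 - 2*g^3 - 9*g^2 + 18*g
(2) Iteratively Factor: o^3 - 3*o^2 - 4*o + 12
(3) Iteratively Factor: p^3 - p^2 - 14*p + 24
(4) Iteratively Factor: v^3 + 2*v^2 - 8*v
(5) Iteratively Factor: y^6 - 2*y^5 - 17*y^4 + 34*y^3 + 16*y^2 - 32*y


(1) = (g + 3)*(g^3 - 5*g^2 + 6*g) = (g - 2)*(g + 3)*(g^2 - 3*g) = g*(g - 2)*(g + 3)*(g - 3)
(2) = (o - 2)*(o^2 - o - 6) = (o - 2)*(o + 2)*(o - 3)
(3) = (p + 4)*(p^2 - 5*p + 6) = (p - 2)*(p + 4)*(p - 3)
(4) = (v)*(v^2 + 2*v - 8) = v*(v - 2)*(v + 4)
(5) = (y)*(y^5 - 2*y^4 - 17*y^3 + 34*y^2 + 16*y - 32) = y*(y - 2)*(y^4 - 17*y^2 + 16) = y*(y - 2)*(y + 4)*(y^3 - 4*y^2 - y + 4) = y*(y - 2)*(y - 1)*(y + 4)*(y^2 - 3*y - 4) = y*(y - 4)*(y - 2)*(y - 1)*(y + 4)*(y + 1)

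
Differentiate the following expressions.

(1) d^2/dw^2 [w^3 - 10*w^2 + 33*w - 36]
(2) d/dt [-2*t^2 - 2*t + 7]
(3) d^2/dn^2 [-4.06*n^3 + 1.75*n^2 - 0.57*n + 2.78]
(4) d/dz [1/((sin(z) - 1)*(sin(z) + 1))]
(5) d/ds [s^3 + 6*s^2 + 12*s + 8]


(1) = 6*w - 20
(2) = -4*t - 2
(3) = 3.5 - 24.36*n
(4) = -2*sin(z)/cos(z)^3
(5) = 3*s^2 + 12*s + 12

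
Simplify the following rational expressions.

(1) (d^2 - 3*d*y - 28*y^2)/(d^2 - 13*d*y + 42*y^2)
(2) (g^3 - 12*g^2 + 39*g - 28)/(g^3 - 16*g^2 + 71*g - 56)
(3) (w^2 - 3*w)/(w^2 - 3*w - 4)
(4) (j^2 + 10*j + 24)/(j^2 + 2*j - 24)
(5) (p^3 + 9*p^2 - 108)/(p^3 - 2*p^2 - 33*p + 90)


(1) = (-d - 4*y)/(-d + 6*y)
(2) = (g - 4)/(g - 8)
(3) = (w^2 - 3*w)/(w^2 - 3*w - 4)
(4) = (j + 4)/(j - 4)
(5) = (p + 6)/(p - 5)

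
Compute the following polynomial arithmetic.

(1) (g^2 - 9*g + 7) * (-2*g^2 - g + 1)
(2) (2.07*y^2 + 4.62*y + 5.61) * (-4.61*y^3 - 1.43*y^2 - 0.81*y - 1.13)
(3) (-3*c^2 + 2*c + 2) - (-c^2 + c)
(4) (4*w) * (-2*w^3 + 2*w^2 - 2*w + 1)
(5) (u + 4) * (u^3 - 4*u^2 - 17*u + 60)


(1) = -2*g^4 + 17*g^3 - 4*g^2 - 16*g + 7
(2) = -9.5427*y^5 - 24.2583*y^4 - 34.1454*y^3 - 14.1036*y^2 - 9.7647*y - 6.3393
(3) = -2*c^2 + c + 2
(4) = -8*w^4 + 8*w^3 - 8*w^2 + 4*w
(5) = u^4 - 33*u^2 - 8*u + 240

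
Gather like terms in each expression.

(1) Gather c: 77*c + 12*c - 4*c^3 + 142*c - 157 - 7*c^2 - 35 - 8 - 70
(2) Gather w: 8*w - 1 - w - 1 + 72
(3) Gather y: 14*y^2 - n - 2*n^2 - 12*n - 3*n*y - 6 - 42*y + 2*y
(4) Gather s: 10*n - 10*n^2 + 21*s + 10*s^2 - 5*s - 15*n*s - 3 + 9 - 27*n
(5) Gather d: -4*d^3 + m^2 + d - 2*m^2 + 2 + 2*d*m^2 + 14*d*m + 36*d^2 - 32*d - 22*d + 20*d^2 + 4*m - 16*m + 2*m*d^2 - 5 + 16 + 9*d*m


(1) = -4*c^3 - 7*c^2 + 231*c - 270
(2) = 7*w + 70
(3) = -2*n^2 - 13*n + 14*y^2 + y*(-3*n - 40) - 6
(4) = -10*n^2 - 17*n + 10*s^2 + s*(16 - 15*n) + 6
(5) = -4*d^3 + d^2*(2*m + 56) + d*(2*m^2 + 23*m - 53) - m^2 - 12*m + 13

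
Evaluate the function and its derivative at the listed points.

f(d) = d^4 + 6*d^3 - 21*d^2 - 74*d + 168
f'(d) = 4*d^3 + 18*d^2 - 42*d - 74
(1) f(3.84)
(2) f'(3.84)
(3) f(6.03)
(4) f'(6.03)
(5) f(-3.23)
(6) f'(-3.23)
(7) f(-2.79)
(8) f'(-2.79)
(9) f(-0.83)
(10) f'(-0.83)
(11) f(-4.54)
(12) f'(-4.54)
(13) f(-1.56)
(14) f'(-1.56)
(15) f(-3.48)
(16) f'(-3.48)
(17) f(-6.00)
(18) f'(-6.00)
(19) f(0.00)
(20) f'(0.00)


(1) = 131.35
(2) = 256.63
(3) = 1595.85
(4) = 1204.26
(5) = 94.58
(6) = 114.66
(7) = 141.28
(8) = 96.42
(9) = 212.00
(10) = -29.03
(11) = -65.51
(12) = 113.38
(13) = 215.48
(14) = 20.14
(15) = 65.00
(16) = 121.57
(17) = -144.00
(18) = -38.00
(19) = 168.00
(20) = -74.00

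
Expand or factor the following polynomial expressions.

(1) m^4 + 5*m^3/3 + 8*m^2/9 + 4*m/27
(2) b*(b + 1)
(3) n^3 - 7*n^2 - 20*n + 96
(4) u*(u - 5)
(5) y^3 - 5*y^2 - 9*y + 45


(1) = m*(m + 1/3)*(m + 2/3)^2
(2) = b^2 + b
(3) = (n - 8)*(n - 3)*(n + 4)
(4) = u^2 - 5*u
(5) = (y - 5)*(y - 3)*(y + 3)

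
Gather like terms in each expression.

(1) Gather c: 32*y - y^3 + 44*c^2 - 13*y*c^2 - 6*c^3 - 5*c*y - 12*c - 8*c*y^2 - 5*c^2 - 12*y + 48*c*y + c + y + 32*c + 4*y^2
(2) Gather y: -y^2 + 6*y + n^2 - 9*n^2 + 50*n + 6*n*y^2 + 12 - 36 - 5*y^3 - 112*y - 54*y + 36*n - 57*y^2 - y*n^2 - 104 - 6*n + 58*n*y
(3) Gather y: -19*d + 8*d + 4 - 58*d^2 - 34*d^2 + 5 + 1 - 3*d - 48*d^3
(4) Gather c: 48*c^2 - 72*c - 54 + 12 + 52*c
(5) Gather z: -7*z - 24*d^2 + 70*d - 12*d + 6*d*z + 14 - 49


(1) = -6*c^3 + c^2*(39 - 13*y) + c*(-8*y^2 + 43*y + 21) - y^3 + 4*y^2 + 21*y
(2) = -8*n^2 + 80*n - 5*y^3 + y^2*(6*n - 58) + y*(-n^2 + 58*n - 160) - 128
(3) = -48*d^3 - 92*d^2 - 14*d + 10
(4) = 48*c^2 - 20*c - 42
(5) = -24*d^2 + 58*d + z*(6*d - 7) - 35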